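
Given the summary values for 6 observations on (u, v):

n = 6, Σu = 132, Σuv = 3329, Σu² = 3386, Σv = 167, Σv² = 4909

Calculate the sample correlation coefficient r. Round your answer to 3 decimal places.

r = (nΣuv − ΣuΣv) / √[(nΣu² − (Σu)²)(nΣv² − (Σv)²)]
Numerator: 6×3329 − 132×167 = -2070
Denominator: √[(20316 − 17424)(29454 − 27889)] = √[2892 × 1565] = 2127.4351
r = -2070 / 2127.4351 ≈ -0.973

-0.973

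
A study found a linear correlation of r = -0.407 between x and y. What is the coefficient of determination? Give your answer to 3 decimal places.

0.166

r² = (-0.407)² = 0.166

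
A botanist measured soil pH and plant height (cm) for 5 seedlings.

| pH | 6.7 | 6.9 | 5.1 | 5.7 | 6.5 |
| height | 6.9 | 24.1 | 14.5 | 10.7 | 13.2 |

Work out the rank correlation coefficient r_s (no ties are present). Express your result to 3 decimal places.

Rank pH: 4, 5, 1, 2, 3
Rank height: 1, 5, 4, 2, 3
d = rank(pH) − rank(height): 3, 0, -3, 0, 0; Σd² = 18
ρ = 1 − 6Σd² / [n(n²−1)] = 1 − 6×18 / (5×24) = 1 − 108/120 ≈ 0.100

0.100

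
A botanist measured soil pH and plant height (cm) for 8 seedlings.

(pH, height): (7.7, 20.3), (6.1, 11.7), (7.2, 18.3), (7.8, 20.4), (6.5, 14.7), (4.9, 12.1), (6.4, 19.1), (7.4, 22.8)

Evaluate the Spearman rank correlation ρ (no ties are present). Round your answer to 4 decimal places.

0.8333

Rank pH: 7, 2, 5, 8, 4, 1, 3, 6
Rank height: 6, 1, 4, 7, 3, 2, 5, 8
d = rank(pH) − rank(height): 1, 1, 1, 1, 1, -1, -2, -2; Σd² = 14
ρ = 1 − 6Σd² / [n(n²−1)] = 1 − 6×14 / (8×63) = 1 − 84/504 ≈ 0.8333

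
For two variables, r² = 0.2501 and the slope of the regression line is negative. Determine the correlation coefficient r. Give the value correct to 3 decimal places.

-0.500

|r| = √0.2501 = 0.500
The association is negative, so r = −0.500.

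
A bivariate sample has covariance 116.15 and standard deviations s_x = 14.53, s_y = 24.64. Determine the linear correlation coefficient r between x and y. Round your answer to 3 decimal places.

r = Cov(x,y) / (s_x · s_y) = 116.15 / (14.53 × 24.64)
  = 116.15 / 358.0192 ≈ 0.324

0.324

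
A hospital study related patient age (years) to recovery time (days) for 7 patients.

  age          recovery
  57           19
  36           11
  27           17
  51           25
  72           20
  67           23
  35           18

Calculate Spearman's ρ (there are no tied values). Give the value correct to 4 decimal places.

0.6429

Rank age: 5, 3, 1, 4, 7, 6, 2
Rank recovery: 4, 1, 2, 7, 5, 6, 3
d = rank(age) − rank(recovery): 1, 2, -1, -3, 2, 0, -1; Σd² = 20
ρ = 1 − 6Σd² / [n(n²−1)] = 1 − 6×20 / (7×48) = 1 − 120/336 ≈ 0.6429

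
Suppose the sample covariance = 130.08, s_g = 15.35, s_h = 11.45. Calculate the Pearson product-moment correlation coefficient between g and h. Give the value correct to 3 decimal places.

0.740

r = Cov(g,h) / (s_g · s_h) = 130.08 / (15.35 × 11.45)
  = 130.08 / 175.7575 ≈ 0.740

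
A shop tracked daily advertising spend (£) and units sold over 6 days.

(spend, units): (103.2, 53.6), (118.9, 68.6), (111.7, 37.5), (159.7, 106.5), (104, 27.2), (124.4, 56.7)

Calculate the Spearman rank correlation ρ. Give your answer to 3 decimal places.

0.771

Rank spend: 1, 4, 3, 6, 2, 5
Rank units: 3, 5, 2, 6, 1, 4
d = rank(spend) − rank(units): -2, -1, 1, 0, 1, 1; Σd² = 8
ρ = 1 − 6Σd² / [n(n²−1)] = 1 − 6×8 / (6×35) = 1 − 48/210 ≈ 0.771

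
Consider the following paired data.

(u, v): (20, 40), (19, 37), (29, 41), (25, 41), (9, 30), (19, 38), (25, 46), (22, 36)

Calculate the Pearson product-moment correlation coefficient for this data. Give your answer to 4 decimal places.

0.8314

n = 8, Σu = 168, Σv = 309, Σu² = 3778, Σv² = 12087, Σuv = 6651
nΣuv − ΣuΣv = 53208 − 51912 = 1296
nΣu² − (Σu)² = 30224 − 28224 = 2000; nΣv² − (Σv)² = 96696 − 95481 = 1215
r = 1296 / √(2000 × 1215) = 1296 / 1558.8457 ≈ 0.8314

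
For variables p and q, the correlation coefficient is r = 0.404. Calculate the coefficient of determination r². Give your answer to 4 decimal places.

0.1632

r² = (0.404)² = 0.1632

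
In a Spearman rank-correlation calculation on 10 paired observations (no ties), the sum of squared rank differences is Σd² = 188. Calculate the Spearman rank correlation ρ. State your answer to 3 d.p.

ρ = 1 − 6Σd² / [n(n²−1)] = 1 − 6×188 / (10×99)
  = 1 − 1128/990 = 1 − 1.1394 ≈ -0.139

-0.139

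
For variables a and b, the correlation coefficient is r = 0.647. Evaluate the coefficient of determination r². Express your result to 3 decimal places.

0.419

r² = (0.647)² = 0.419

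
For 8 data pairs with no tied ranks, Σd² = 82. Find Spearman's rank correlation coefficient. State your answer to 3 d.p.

ρ = 1 − 6Σd² / [n(n²−1)] = 1 − 6×82 / (8×63)
  = 1 − 492/504 = 1 − 0.9762 ≈ 0.024

0.024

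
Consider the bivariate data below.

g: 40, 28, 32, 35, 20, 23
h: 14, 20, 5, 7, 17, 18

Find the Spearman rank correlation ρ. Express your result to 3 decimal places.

-0.543

Rank g: 6, 3, 4, 5, 1, 2
Rank h: 3, 6, 1, 2, 4, 5
d = rank(g) − rank(h): 3, -3, 3, 3, -3, -3; Σd² = 54
ρ = 1 − 6Σd² / [n(n²−1)] = 1 − 6×54 / (6×35) = 1 − 324/210 ≈ -0.543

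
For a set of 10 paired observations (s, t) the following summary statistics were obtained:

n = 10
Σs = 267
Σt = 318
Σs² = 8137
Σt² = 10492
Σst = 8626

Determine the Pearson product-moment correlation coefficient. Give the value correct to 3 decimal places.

r = (nΣst − ΣsΣt) / √[(nΣs² − (Σs)²)(nΣt² − (Σt)²)]
Numerator: 10×8626 − 267×318 = 1354
Denominator: √[(81370 − 71289)(104920 − 101124)] = √[10081 × 3796] = 6186.0711
r = 1354 / 6186.0711 ≈ 0.219

0.219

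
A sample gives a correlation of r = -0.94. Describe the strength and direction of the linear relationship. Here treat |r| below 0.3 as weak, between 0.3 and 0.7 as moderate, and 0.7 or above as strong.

r = -0.94 < 0 so the relationship is negative.
|r| = 0.94, which falls in the strong range.

strong negative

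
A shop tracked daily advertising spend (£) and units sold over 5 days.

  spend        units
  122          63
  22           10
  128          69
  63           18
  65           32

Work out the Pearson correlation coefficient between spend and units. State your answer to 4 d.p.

0.9726

n = 5, Σx = 400, Σy = 192, Σx² = 39946, Σy² = 10178, Σxy = 19952
nΣxy − ΣxΣy = 99760 − 76800 = 22960
nΣx² − (Σx)² = 199730 − 160000 = 39730; nΣy² − (Σy)² = 50890 − 36864 = 14026
r = 22960 / √(39730 × 14026) = 22960 / 23606.2064 ≈ 0.9726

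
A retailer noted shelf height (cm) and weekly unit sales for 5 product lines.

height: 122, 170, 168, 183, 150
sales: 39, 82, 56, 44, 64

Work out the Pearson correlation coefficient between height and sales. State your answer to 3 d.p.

n = 5, Σx = 793, Σy = 285, Σx² = 127997, Σy² = 17413, Σxy = 45758
nΣxy − ΣxΣy = 228790 − 226005 = 2785
nΣx² − (Σx)² = 639985 − 628849 = 11136; nΣy² − (Σy)² = 87065 − 81225 = 5840
r = 2785 / √(11136 × 5840) = 2785 / 8064.3809 ≈ 0.345

0.345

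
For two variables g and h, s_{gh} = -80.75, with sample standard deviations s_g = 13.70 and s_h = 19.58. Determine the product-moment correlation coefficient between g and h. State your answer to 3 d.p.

-0.301

r = Cov(g,h) / (s_g · s_h) = -80.75 / (13.70 × 19.58)
  = -80.75 / 268.2460 ≈ -0.301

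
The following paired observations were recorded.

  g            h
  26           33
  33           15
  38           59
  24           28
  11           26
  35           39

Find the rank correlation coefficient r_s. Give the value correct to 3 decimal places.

Rank g: 3, 4, 6, 2, 1, 5
Rank h: 4, 1, 6, 3, 2, 5
d = rank(g) − rank(h): -1, 3, 0, -1, -1, 0; Σd² = 12
ρ = 1 − 6Σd² / [n(n²−1)] = 1 − 6×12 / (6×35) = 1 − 72/210 ≈ 0.657

0.657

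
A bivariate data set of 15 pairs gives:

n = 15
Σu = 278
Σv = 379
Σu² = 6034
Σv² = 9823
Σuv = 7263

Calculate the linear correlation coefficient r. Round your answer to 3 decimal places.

r = (nΣuv − ΣuΣv) / √[(nΣu² − (Σu)²)(nΣv² − (Σv)²)]
Numerator: 15×7263 − 278×379 = 3583
Denominator: √[(90510 − 77284)(147345 − 143641)] = √[13226 × 3704] = 6999.2217
r = 3583 / 6999.2217 ≈ 0.512

0.512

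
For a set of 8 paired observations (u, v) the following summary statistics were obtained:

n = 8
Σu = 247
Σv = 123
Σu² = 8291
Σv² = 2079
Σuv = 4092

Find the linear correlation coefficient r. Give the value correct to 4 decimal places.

r = (nΣuv − ΣuΣv) / √[(nΣu² − (Σu)²)(nΣv² − (Σv)²)]
Numerator: 8×4092 − 247×123 = 2355
Denominator: √[(66328 − 61009)(16632 − 15129)] = √[5319 × 1503] = 2827.4471
r = 2355 / 2827.4471 ≈ 0.8329

0.8329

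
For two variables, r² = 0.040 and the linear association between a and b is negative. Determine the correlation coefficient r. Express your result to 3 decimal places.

|r| = √0.040 = 0.200
The association is negative, so r = −0.200.

-0.200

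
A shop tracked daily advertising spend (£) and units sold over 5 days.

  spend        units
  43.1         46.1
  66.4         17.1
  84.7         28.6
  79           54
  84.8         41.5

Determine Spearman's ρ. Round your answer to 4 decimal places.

-0.1000

Rank spend: 1, 2, 4, 3, 5
Rank units: 4, 1, 2, 5, 3
d = rank(spend) − rank(units): -3, 1, 2, -2, 2; Σd² = 22
ρ = 1 − 6Σd² / [n(n²−1)] = 1 − 6×22 / (5×24) = 1 − 132/120 ≈ -0.1000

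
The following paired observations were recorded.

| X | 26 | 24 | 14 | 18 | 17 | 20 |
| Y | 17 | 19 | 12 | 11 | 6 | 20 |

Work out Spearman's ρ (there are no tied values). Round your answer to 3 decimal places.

Rank X: 6, 5, 1, 3, 2, 4
Rank Y: 4, 5, 3, 2, 1, 6
d = rank(X) − rank(Y): 2, 0, -2, 1, 1, -2; Σd² = 14
ρ = 1 − 6Σd² / [n(n²−1)] = 1 − 6×14 / (6×35) = 1 − 84/210 ≈ 0.600

0.600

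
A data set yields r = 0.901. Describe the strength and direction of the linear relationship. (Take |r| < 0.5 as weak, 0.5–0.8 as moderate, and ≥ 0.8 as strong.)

strong positive

r = 0.901 > 0 so the relationship is positive.
|r| = 0.901, which falls in the strong range.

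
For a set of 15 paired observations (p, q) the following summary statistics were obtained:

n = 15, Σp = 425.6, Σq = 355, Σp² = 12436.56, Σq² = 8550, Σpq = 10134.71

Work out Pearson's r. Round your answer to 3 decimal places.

r = (nΣpq − ΣpΣq) / √[(nΣp² − (Σp)²)(nΣq² − (Σq)²)]
Numerator: 15×10134.71 − 425.6×355 = 932.65
Denominator: √[(186548.4 − 181135.36)(128250 − 126025)] = √[5413.04 × 2225] = 3470.4487
r = 932.65 / 3470.4487 ≈ 0.269

0.269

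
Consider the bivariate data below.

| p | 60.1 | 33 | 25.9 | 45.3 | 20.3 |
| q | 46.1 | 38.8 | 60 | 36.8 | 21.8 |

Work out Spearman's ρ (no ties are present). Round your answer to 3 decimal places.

0.300

Rank p: 5, 3, 2, 4, 1
Rank q: 4, 3, 5, 2, 1
d = rank(p) − rank(q): 1, 0, -3, 2, 0; Σd² = 14
ρ = 1 − 6Σd² / [n(n²−1)] = 1 − 6×14 / (5×24) = 1 − 84/120 ≈ 0.300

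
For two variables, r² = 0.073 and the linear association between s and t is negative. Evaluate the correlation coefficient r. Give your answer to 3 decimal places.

-0.270

|r| = √0.073 = 0.270
The association is negative, so r = −0.270.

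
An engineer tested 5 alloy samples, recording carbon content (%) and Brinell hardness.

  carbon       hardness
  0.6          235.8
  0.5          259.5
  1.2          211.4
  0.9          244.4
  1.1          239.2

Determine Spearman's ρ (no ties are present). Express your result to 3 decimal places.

Rank carbon: 2, 1, 5, 3, 4
Rank hardness: 2, 5, 1, 4, 3
d = rank(carbon) − rank(hardness): 0, -4, 4, -1, 1; Σd² = 34
ρ = 1 − 6Σd² / [n(n²−1)] = 1 − 6×34 / (5×24) = 1 − 204/120 ≈ -0.700

-0.700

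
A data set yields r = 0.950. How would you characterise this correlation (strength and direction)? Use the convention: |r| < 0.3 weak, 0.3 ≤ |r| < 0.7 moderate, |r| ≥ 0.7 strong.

strong positive

r = 0.950 > 0 so the relationship is positive.
|r| = 0.950, which falls in the strong range.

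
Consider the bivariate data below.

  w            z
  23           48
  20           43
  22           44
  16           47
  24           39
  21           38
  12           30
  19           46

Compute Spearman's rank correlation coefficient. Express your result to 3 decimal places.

0.167

Rank w: 7, 4, 6, 2, 8, 5, 1, 3
Rank z: 8, 4, 5, 7, 3, 2, 1, 6
d = rank(w) − rank(z): -1, 0, 1, -5, 5, 3, 0, -3; Σd² = 70
ρ = 1 − 6Σd² / [n(n²−1)] = 1 − 6×70 / (8×63) = 1 − 420/504 ≈ 0.167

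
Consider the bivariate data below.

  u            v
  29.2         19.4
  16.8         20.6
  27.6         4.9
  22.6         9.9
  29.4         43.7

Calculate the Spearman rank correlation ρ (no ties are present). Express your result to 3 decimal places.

0.300

Rank u: 4, 1, 3, 2, 5
Rank v: 3, 4, 1, 2, 5
d = rank(u) − rank(v): 1, -3, 2, 0, 0; Σd² = 14
ρ = 1 − 6Σd² / [n(n²−1)] = 1 − 6×14 / (5×24) = 1 − 84/120 ≈ 0.300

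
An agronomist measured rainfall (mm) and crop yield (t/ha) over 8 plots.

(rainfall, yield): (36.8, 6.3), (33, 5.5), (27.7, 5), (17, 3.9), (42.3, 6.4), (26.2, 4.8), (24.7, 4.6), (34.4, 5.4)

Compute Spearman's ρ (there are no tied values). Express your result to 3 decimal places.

0.976

Rank rainfall: 7, 5, 4, 1, 8, 3, 2, 6
Rank yield: 7, 6, 4, 1, 8, 3, 2, 5
d = rank(rainfall) − rank(yield): 0, -1, 0, 0, 0, 0, 0, 1; Σd² = 2
ρ = 1 − 6Σd² / [n(n²−1)] = 1 − 6×2 / (8×63) = 1 − 12/504 ≈ 0.976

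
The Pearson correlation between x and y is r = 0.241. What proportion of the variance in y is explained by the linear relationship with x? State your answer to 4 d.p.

r² = (0.241)² = 0.0581

0.0581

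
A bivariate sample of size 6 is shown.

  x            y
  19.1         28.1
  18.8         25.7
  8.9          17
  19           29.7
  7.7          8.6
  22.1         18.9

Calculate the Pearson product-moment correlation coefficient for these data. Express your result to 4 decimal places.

0.7416

n = 6, Σx = 95.6, Σy = 128, Σx² = 1706.16, Σy² = 3052.36, Σxy = 2219.38
nΣxy − ΣxΣy = 13316.28 − 12236.8 = 1079.48
nΣx² − (Σx)² = 10236.96 − 9139.36 = 1097.6; nΣy² − (Σy)² = 18314.16 − 16384 = 1930.16
r = 1079.48 / √(1097.6 × 1930.16) = 1079.48 / 1455.5218 ≈ 0.7416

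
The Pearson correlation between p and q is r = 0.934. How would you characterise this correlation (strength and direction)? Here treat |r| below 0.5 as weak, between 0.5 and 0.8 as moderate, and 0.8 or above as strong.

strong positive

r = 0.934 > 0 so the relationship is positive.
|r| = 0.934, which falls in the strong range.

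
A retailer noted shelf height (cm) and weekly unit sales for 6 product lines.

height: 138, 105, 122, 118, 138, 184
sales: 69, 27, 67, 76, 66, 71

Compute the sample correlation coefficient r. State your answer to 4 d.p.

0.5000

n = 6, Σx = 805, Σy = 376, Σx² = 111777, Σy² = 25152, Σxy = 51671
nΣxy − ΣxΣy = 310026 − 302680 = 7346
nΣx² − (Σx)² = 670662 − 648025 = 22637; nΣy² − (Σy)² = 150912 − 141376 = 9536
r = 7346 / √(22637 × 9536) = 7346 / 14692.3937 ≈ 0.5000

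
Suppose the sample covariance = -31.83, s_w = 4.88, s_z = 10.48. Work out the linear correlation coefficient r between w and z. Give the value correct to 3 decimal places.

-0.622

r = Cov(w,z) / (s_w · s_z) = -31.83 / (4.88 × 10.48)
  = -31.83 / 51.1424 ≈ -0.622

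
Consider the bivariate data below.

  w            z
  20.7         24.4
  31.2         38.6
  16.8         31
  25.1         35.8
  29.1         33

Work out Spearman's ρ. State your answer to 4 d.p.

Rank w: 2, 5, 1, 3, 4
Rank z: 1, 5, 2, 4, 3
d = rank(w) − rank(z): 1, 0, -1, -1, 1; Σd² = 4
ρ = 1 − 6Σd² / [n(n²−1)] = 1 − 6×4 / (5×24) = 1 − 24/120 ≈ 0.8000

0.8000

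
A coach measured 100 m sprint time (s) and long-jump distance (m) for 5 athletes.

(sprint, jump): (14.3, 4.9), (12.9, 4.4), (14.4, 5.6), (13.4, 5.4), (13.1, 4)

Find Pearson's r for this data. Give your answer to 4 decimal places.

0.6836

n = 5, Σx = 68.1, Σy = 24.3, Σx² = 929.43, Σy² = 119.89, Σxy = 332.23
nΣxy − ΣxΣy = 1661.15 − 1654.83 = 6.32
nΣx² − (Σx)² = 4647.15 − 4637.61 = 9.54; nΣy² − (Σy)² = 599.45 − 590.49 = 8.96
r = 6.32 / √(9.54 × 8.96) = 6.32 / 9.2455 ≈ 0.6836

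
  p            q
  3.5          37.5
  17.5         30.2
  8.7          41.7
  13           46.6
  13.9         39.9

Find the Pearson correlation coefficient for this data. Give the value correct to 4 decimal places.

n = 5, Σp = 56.6, Σq = 195.9, Σp² = 756.4, Σq² = 7820.75, Σpq = 2182.95
nΣpq − ΣpΣq = 10914.75 − 11087.94 = -173.19
nΣp² − (Σp)² = 3782 − 3203.56 = 578.44; nΣq² − (Σq)² = 39103.75 − 38376.81 = 726.94
r = -173.19 / √(578.44 × 726.94) = -173.19 / 648.4529 ≈ -0.2671

-0.2671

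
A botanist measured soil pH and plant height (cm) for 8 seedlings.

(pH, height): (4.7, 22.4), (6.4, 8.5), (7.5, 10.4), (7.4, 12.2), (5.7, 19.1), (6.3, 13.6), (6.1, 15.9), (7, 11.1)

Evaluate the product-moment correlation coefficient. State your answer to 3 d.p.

n = 8, Σx = 51.1, Σy = 113.2, Σx² = 332.45, Σy² = 1756.8, Σxy = 697.2
nΣxy − ΣxΣy = 5577.6 − 5784.52 = -206.92
nΣx² − (Σx)² = 2659.6 − 2611.21 = 48.39; nΣy² − (Σy)² = 14054.4 − 12814.24 = 1240.16
r = -206.92 / √(48.39 × 1240.16) = -206.92 / 244.9721 ≈ -0.845

-0.845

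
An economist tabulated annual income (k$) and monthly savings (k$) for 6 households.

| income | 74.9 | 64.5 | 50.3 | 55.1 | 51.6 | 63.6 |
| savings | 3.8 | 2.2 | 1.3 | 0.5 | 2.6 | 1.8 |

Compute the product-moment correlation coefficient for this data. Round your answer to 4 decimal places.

n = 6, Σx = 360, Σy = 12.2, Σx² = 22043.88, Σy² = 31.22, Σxy = 768.1
nΣxy − ΣxΣy = 4608.6 − 4392 = 216.6
nΣx² − (Σx)² = 132263.28 − 129600 = 2663.28; nΣy² − (Σy)² = 187.32 − 148.84 = 38.48
r = 216.6 / √(2663.28 × 38.48) = 216.6 / 320.1297 ≈ 0.6766

0.6766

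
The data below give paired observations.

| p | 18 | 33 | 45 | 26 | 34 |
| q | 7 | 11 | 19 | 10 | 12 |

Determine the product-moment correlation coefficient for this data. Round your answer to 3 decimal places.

0.961

n = 5, Σp = 156, Σq = 59, Σp² = 5270, Σq² = 775, Σpq = 2012
nΣpq − ΣpΣq = 10060 − 9204 = 856
nΣp² − (Σp)² = 26350 − 24336 = 2014; nΣq² − (Σq)² = 3875 − 3481 = 394
r = 856 / √(2014 × 394) = 856 / 890.7952 ≈ 0.961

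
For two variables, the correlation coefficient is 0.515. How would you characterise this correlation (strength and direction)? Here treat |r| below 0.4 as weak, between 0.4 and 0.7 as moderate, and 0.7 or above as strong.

r = 0.515 > 0 so the relationship is positive.
|r| = 0.515, which falls in the moderate range.

moderate positive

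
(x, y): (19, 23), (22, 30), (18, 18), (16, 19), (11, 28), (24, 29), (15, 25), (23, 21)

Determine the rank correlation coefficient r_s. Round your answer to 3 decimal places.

0.214

Rank x: 5, 6, 4, 3, 1, 8, 2, 7
Rank y: 4, 8, 1, 2, 6, 7, 5, 3
d = rank(x) − rank(y): 1, -2, 3, 1, -5, 1, -3, 4; Σd² = 66
ρ = 1 − 6Σd² / [n(n²−1)] = 1 − 6×66 / (8×63) = 1 − 396/504 ≈ 0.214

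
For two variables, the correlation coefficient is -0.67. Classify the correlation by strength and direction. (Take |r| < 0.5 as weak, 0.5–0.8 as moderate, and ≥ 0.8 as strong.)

r = -0.67 < 0 so the relationship is negative.
|r| = 0.67, which falls in the moderate range.

moderate negative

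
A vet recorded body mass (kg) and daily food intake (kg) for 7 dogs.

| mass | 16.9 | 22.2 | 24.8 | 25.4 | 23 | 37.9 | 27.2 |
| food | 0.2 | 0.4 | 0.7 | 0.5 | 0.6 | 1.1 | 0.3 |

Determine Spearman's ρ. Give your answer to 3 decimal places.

0.536

Rank mass: 1, 2, 4, 5, 3, 7, 6
Rank food: 1, 3, 6, 4, 5, 7, 2
d = rank(mass) − rank(food): 0, -1, -2, 1, -2, 0, 4; Σd² = 26
ρ = 1 − 6Σd² / [n(n²−1)] = 1 − 6×26 / (7×48) = 1 − 156/336 ≈ 0.536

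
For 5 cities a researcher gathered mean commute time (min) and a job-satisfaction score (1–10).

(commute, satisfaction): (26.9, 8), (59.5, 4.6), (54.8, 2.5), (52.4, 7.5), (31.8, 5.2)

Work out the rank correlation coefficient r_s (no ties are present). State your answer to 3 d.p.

Rank commute: 1, 5, 4, 3, 2
Rank satisfaction: 5, 2, 1, 4, 3
d = rank(commute) − rank(satisfaction): -4, 3, 3, -1, -1; Σd² = 36
ρ = 1 − 6Σd² / [n(n²−1)] = 1 − 6×36 / (5×24) = 1 − 216/120 ≈ -0.800

-0.800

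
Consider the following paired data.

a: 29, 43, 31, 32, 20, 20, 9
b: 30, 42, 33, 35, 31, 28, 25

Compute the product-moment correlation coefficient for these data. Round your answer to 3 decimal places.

n = 7, Σa = 184, Σb = 224, Σa² = 5556, Σb² = 7348, Σab = 6224
nΣab − ΣaΣb = 43568 − 41216 = 2352
nΣa² − (Σa)² = 38892 − 33856 = 5036; nΣb² − (Σb)² = 51436 − 50176 = 1260
r = 2352 / √(5036 × 1260) = 2352 / 2518.9998 ≈ 0.934

0.934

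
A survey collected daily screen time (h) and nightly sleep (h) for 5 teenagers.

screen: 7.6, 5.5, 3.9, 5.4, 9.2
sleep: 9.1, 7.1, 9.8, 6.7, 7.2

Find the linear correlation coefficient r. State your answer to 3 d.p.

-0.290

n = 5, Σx = 31.6, Σy = 39.9, Σx² = 217.02, Σy² = 325.99, Σxy = 248.85
nΣxy − ΣxΣy = 1244.25 − 1260.84 = -16.59
nΣx² − (Σx)² = 1085.1 − 998.56 = 86.54; nΣy² − (Σy)² = 1629.95 − 1592.01 = 37.94
r = -16.59 / √(86.54 × 37.94) = -16.59 / 57.3003 ≈ -0.290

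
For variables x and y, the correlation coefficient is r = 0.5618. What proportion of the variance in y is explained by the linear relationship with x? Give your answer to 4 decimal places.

0.3156

r² = (0.5618)² = 0.3156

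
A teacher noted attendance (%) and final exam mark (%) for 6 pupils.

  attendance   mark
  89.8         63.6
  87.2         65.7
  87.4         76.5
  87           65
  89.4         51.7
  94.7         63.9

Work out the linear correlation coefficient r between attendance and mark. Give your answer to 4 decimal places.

n = 6, Σx = 535.5, Σy = 386.4, Σx² = 47836.09, Σy² = 25194.8, Σxy = 34454.73
nΣxy − ΣxΣy = 206728.38 − 206917.2 = -188.82
nΣx² − (Σx)² = 287016.54 − 286760.25 = 256.29; nΣy² − (Σy)² = 151168.8 − 149304.96 = 1863.84
r = -188.82 / √(256.29 × 1863.84) = -188.82 / 691.1466 ≈ -0.2732

-0.2732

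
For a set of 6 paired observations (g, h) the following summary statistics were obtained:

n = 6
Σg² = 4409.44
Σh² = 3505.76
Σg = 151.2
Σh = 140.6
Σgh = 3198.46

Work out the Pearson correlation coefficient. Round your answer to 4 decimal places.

r = (nΣgh − ΣgΣh) / √[(nΣg² − (Σg)²)(nΣh² − (Σh)²)]
Numerator: 6×3198.46 − 151.2×140.6 = -2067.96
Denominator: √[(26456.64 − 22861.44)(21034.56 − 19768.36)] = √[3595.2 × 1266.2] = 2133.5984
r = -2067.96 / 2133.5984 ≈ -0.9692

-0.9692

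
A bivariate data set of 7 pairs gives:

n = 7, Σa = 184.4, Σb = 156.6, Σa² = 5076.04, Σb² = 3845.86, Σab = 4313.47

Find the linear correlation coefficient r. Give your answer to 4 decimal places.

0.6880

r = (nΣab − ΣaΣb) / √[(nΣa² − (Σa)²)(nΣb² − (Σb)²)]
Numerator: 7×4313.47 − 184.4×156.6 = 1317.25
Denominator: √[(35532.28 − 34003.36)(26921.02 − 24523.56)] = √[1528.92 × 2397.46] = 1914.5560
r = 1317.25 / 1914.5560 ≈ 0.6880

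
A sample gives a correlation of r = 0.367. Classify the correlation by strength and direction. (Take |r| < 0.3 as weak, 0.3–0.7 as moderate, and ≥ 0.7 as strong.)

r = 0.367 > 0 so the relationship is positive.
|r| = 0.367, which falls in the moderate range.

moderate positive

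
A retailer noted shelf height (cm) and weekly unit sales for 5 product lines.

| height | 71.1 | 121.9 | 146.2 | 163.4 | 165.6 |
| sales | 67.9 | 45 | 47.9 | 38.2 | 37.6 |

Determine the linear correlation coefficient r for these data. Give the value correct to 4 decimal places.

-0.9524

n = 5, Σx = 668.2, Σy = 236.6, Σx² = 95412.18, Σy² = 11802.82, Σxy = 29784.61
nΣxy − ΣxΣy = 148923.05 − 158096.12 = -9173.07
nΣx² − (Σx)² = 477060.9 − 446491.24 = 30569.66; nΣy² − (Σy)² = 59014.1 − 55979.56 = 3034.54
r = -9173.07 / √(30569.66 × 3034.54) = -9173.07 / 9631.4514 ≈ -0.9524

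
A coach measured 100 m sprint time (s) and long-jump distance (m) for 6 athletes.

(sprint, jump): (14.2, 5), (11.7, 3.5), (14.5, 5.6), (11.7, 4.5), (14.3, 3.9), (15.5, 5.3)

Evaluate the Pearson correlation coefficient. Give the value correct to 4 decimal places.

n = 6, Σx = 81.9, Σy = 27.8, Σx² = 1130.41, Σy² = 132.16, Σxy = 383.72
nΣxy − ΣxΣy = 2302.32 − 2276.82 = 25.5
nΣx² − (Σx)² = 6782.46 − 6707.61 = 74.85; nΣy² − (Σy)² = 792.96 − 772.84 = 20.12
r = 25.5 / √(74.85 × 20.12) = 25.5 / 38.8070 ≈ 0.6571

0.6571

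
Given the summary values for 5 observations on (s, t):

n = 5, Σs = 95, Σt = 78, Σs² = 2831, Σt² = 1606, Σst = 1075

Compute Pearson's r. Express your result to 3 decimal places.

r = (nΣst − ΣsΣt) / √[(nΣs² − (Σs)²)(nΣt² − (Σt)²)]
Numerator: 5×1075 − 95×78 = -2035
Denominator: √[(14155 − 9025)(8030 − 6084)] = √[5130 × 1946] = 3159.5854
r = -2035 / 3159.5854 ≈ -0.644

-0.644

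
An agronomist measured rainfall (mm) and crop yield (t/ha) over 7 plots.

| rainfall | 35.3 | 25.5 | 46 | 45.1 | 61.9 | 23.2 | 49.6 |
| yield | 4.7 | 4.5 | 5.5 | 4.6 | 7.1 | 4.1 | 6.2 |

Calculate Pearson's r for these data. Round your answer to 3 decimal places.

0.902

n = 7, Σx = 286.6, Σy = 36.7, Σx² = 12876.36, Σy² = 199.41, Σxy = 1583.25
nΣxy − ΣxΣy = 11082.75 − 10518.22 = 564.53
nΣx² − (Σx)² = 90134.52 − 82139.56 = 7994.96; nΣy² − (Σy)² = 1395.87 − 1346.89 = 48.98
r = 564.53 / √(7994.96 × 48.98) = 564.53 / 625.7740 ≈ 0.902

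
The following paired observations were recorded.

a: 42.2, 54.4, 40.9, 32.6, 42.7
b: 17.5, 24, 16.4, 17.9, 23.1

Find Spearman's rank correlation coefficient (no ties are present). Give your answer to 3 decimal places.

Rank a: 3, 5, 2, 1, 4
Rank b: 2, 5, 1, 3, 4
d = rank(a) − rank(b): 1, 0, 1, -2, 0; Σd² = 6
ρ = 1 − 6Σd² / [n(n²−1)] = 1 − 6×6 / (5×24) = 1 − 36/120 ≈ 0.700

0.700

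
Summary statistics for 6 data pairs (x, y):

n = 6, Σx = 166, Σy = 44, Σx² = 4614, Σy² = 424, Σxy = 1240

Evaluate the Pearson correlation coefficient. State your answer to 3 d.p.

r = (nΣxy − ΣxΣy) / √[(nΣx² − (Σx)²)(nΣy² − (Σy)²)]
Numerator: 6×1240 − 166×44 = 136
Denominator: √[(27684 − 27556)(2544 − 1936)] = √[128 × 608] = 278.9695
r = 136 / 278.9695 ≈ 0.488

0.488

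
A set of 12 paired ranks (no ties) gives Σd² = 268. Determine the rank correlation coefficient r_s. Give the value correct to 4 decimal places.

0.0629

ρ = 1 − 6Σd² / [n(n²−1)] = 1 − 6×268 / (12×143)
  = 1 − 1608/1716 = 1 − 0.93706 ≈ 0.0629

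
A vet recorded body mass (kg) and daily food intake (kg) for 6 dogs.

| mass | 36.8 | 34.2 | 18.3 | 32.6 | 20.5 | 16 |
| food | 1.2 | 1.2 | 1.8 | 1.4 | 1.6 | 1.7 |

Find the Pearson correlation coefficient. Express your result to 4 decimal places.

-0.9566

n = 6, Σx = 158.4, Σy = 8.9, Σx² = 4597.78, Σy² = 13.53, Σxy = 223.78
nΣxy − ΣxΣy = 1342.68 − 1409.76 = -67.08
nΣx² − (Σx)² = 27586.68 − 25090.56 = 2496.12; nΣy² − (Σy)² = 81.18 − 79.21 = 1.97
r = -67.08 / √(2496.12 × 1.97) = -67.08 / 70.1239 ≈ -0.9566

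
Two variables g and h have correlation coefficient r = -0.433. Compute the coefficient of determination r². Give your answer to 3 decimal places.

r² = (-0.433)² = 0.187

0.187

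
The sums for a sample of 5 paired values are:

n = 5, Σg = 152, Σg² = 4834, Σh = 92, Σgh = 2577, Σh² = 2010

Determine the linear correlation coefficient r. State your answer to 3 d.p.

-0.845

r = (nΣgh − ΣgΣh) / √[(nΣg² − (Σg)²)(nΣh² − (Σh)²)]
Numerator: 5×2577 − 152×92 = -1099
Denominator: √[(24170 − 23104)(10050 − 8464)] = √[1066 × 1586] = 1300.2600
r = -1099 / 1300.2600 ≈ -0.845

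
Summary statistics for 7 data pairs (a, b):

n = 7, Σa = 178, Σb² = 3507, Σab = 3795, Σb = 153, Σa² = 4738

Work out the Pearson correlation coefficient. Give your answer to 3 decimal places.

-0.515

r = (nΣab − ΣaΣb) / √[(nΣa² − (Σa)²)(nΣb² − (Σb)²)]
Numerator: 7×3795 − 178×153 = -669
Denominator: √[(33166 − 31684)(24549 − 23409)] = √[1482 × 1140] = 1299.8000
r = -669 / 1299.8000 ≈ -0.515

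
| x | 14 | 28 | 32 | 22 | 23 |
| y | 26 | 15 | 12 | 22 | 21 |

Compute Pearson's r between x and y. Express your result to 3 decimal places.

n = 5, Σx = 119, Σy = 96, Σx² = 3017, Σy² = 1970, Σxy = 2135
nΣxy − ΣxΣy = 10675 − 11424 = -749
nΣx² − (Σx)² = 15085 − 14161 = 924; nΣy² − (Σy)² = 9850 − 9216 = 634
r = -749 / √(924 × 634) = -749 / 765.3862 ≈ -0.979

-0.979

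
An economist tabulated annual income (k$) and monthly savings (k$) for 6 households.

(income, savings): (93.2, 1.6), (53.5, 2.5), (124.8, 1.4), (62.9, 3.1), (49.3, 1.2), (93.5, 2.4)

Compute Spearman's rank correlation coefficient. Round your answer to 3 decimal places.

Rank income: 4, 2, 6, 3, 1, 5
Rank savings: 3, 5, 2, 6, 1, 4
d = rank(income) − rank(savings): 1, -3, 4, -3, 0, 1; Σd² = 36
ρ = 1 − 6Σd² / [n(n²−1)] = 1 − 6×36 / (6×35) = 1 − 216/210 ≈ -0.029

-0.029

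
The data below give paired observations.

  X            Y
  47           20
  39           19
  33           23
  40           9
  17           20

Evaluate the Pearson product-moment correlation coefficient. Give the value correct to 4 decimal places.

-0.2605

n = 5, ΣX = 176, ΣY = 91, ΣX² = 6708, ΣY² = 1771, ΣXY = 3140
nΣXY − ΣXΣY = 15700 − 16016 = -316
nΣX² − (ΣX)² = 33540 − 30976 = 2564; nΣY² − (ΣY)² = 8855 − 8281 = 574
r = -316 / √(2564 × 574) = -316 / 1213.1513 ≈ -0.2605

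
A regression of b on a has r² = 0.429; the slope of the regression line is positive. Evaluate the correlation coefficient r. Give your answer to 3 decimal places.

0.655

|r| = √0.429 = 0.655
The association is positive, so r = 0.655.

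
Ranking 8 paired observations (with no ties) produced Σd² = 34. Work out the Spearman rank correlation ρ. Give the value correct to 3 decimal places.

ρ = 1 − 6Σd² / [n(n²−1)] = 1 − 6×34 / (8×63)
  = 1 − 204/504 = 1 − 0.4048 ≈ 0.595

0.595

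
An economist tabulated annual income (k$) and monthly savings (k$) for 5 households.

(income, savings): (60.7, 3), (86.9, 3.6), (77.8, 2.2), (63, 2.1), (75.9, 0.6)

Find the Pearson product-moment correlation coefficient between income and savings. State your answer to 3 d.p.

n = 5, Σx = 364.3, Σy = 11.5, Σx² = 27018.75, Σy² = 31.57, Σxy = 843.94
nΣxy − ΣxΣy = 4219.7 − 4189.45 = 30.25
nΣx² − (Σx)² = 135093.75 − 132714.49 = 2379.26; nΣy² − (Σy)² = 157.85 − 132.25 = 25.6
r = 30.25 / √(2379.26 × 25.6) = 30.25 / 246.7976 ≈ 0.123

0.123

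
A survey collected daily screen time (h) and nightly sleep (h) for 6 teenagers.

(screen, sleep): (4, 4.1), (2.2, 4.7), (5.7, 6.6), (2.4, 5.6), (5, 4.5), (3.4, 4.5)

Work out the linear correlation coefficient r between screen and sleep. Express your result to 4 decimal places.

0.3233

n = 6, Σx = 22.7, Σy = 30, Σx² = 95.65, Σy² = 154.32, Σxy = 115.6
nΣxy − ΣxΣy = 693.6 − 681 = 12.6
nΣx² − (Σx)² = 573.9 − 515.29 = 58.61; nΣy² − (Σy)² = 925.92 − 900 = 25.92
r = 12.6 / √(58.61 × 25.92) = 12.6 / 38.9765 ≈ 0.3233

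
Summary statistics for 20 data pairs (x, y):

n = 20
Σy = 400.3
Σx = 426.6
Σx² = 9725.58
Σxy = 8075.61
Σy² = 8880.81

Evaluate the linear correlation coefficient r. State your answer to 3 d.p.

-0.627

r = (nΣxy − ΣxΣy) / √[(nΣx² − (Σx)²)(nΣy² − (Σy)²)]
Numerator: 20×8075.61 − 426.6×400.3 = -9255.78
Denominator: √[(194511.6 − 181987.56)(177616.2 − 160240.09)] = √[12524.04 × 17376.11] = 14751.9184
r = -9255.78 / 14751.9184 ≈ -0.627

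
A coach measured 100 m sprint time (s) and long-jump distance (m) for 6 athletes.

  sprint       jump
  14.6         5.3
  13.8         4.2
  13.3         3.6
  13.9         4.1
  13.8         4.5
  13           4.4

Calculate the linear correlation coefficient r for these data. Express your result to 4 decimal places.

n = 6, Σx = 82.4, Σy = 26.1, Σx² = 1133.14, Σy² = 115.11, Σxy = 359.51
nΣxy − ΣxΣy = 2157.06 − 2150.64 = 6.42
nΣx² − (Σx)² = 6798.84 − 6789.76 = 9.08; nΣy² − (Σy)² = 690.66 − 681.21 = 9.45
r = 6.42 / √(9.08 × 9.45) = 6.42 / 9.2632 ≈ 0.6931

0.6931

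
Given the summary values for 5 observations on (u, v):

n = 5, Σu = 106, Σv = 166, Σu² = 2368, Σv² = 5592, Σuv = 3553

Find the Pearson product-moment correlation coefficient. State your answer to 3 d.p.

r = (nΣuv − ΣuΣv) / √[(nΣu² − (Σu)²)(nΣv² − (Σv)²)]
Numerator: 5×3553 − 106×166 = 169
Denominator: √[(11840 − 11236)(27960 − 27556)] = √[604 × 404] = 493.9798
r = 169 / 493.9798 ≈ 0.342

0.342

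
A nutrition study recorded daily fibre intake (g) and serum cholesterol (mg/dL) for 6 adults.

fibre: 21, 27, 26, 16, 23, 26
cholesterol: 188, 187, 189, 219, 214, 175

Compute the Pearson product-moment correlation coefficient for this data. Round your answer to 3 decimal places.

n = 6, Σx = 139, Σy = 1172, Σx² = 3307, Σy² = 230416, Σxy = 26887
nΣxy − ΣxΣy = 161322 − 162908 = -1586
nΣx² − (Σx)² = 19842 − 19321 = 521; nΣy² − (Σy)² = 1382496 − 1373584 = 8912
r = -1586 / √(521 × 8912) = -1586 / 2154.7974 ≈ -0.736

-0.736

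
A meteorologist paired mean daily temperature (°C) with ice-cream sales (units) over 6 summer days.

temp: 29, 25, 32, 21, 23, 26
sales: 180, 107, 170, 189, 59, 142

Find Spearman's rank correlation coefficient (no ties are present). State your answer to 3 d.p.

Rank temp: 5, 3, 6, 1, 2, 4
Rank sales: 5, 2, 4, 6, 1, 3
d = rank(temp) − rank(sales): 0, 1, 2, -5, 1, 1; Σd² = 32
ρ = 1 − 6Σd² / [n(n²−1)] = 1 − 6×32 / (6×35) = 1 − 192/210 ≈ 0.086

0.086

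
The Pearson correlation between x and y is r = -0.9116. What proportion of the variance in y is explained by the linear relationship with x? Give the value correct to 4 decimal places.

r² = (-0.9116)² = 0.8310

0.8310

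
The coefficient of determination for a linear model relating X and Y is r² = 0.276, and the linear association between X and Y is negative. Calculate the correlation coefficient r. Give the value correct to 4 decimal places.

|r| = √0.276 = 0.5254
The association is negative, so r = −0.5254.

-0.5254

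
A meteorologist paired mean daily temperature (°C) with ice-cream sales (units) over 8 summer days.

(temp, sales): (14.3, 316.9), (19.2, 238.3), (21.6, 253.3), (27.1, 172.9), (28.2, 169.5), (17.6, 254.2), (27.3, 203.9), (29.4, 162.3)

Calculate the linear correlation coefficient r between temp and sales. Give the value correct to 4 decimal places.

-0.9541

n = 8, Σx = 184.7, Σy = 1771.3, Σx² = 4488.75, Σy² = 412532.19, Σxy = 38855.81
nΣxy − ΣxΣy = 310846.48 − 327159.11 = -16312.63
nΣx² − (Σx)² = 35910 − 34114.09 = 1795.91; nΣy² − (Σy)² = 3300257.52 − 3137503.69 = 162753.83
r = -16312.63 / √(1795.91 × 162753.83) = -16312.63 / 17096.5269 ≈ -0.9541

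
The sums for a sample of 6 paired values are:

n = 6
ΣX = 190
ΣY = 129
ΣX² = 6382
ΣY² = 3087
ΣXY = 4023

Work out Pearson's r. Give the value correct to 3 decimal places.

r = (nΣXY − ΣXΣY) / √[(nΣX² − (ΣX)²)(nΣY² − (ΣY)²)]
Numerator: 6×4023 − 190×129 = -372
Denominator: √[(38292 − 36100)(18522 − 16641)] = √[2192 × 1881] = 2030.5546
r = -372 / 2030.5546 ≈ -0.183

-0.183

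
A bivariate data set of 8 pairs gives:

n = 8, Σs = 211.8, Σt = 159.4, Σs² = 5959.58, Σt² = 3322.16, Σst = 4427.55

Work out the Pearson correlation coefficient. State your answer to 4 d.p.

r = (nΣst − ΣsΣt) / √[(nΣs² − (Σs)²)(nΣt² − (Σt)²)]
Numerator: 8×4427.55 − 211.8×159.4 = 1659.48
Denominator: √[(47676.64 − 44859.24)(26577.28 − 25408.36)] = √[2817.4 × 1168.92] = 1814.7494
r = 1659.48 / 1814.7494 ≈ 0.9144

0.9144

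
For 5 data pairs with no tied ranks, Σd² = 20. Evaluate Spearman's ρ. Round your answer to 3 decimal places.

0.000

ρ = 1 − 6Σd² / [n(n²−1)] = 1 − 6×20 / (5×24)
  = 1 − 120/120 = 1 − 1.0000 ≈ 0.000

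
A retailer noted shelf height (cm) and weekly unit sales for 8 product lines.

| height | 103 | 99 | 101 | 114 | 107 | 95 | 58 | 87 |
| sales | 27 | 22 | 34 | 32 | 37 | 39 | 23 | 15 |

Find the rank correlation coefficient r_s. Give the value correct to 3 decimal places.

0.429

Rank height: 6, 4, 5, 8, 7, 3, 1, 2
Rank sales: 4, 2, 6, 5, 7, 8, 3, 1
d = rank(height) − rank(sales): 2, 2, -1, 3, 0, -5, -2, 1; Σd² = 48
ρ = 1 − 6Σd² / [n(n²−1)] = 1 − 6×48 / (8×63) = 1 − 288/504 ≈ 0.429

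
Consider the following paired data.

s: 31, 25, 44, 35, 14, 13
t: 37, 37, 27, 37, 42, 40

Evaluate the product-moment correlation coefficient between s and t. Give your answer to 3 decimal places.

n = 6, Σs = 162, Σt = 220, Σs² = 5112, Σt² = 8200, Σst = 5663
nΣst − ΣsΣt = 33978 − 35640 = -1662
nΣs² − (Σs)² = 30672 − 26244 = 4428; nΣt² − (Σt)² = 49200 − 48400 = 800
r = -1662 / √(4428 × 800) = -1662 / 1882.1265 ≈ -0.883

-0.883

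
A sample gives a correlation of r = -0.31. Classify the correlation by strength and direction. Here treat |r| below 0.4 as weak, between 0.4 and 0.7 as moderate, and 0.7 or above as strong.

weak negative

r = -0.31 < 0 so the relationship is negative.
|r| = 0.31, which falls in the weak range.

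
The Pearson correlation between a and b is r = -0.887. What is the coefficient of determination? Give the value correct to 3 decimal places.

0.787

r² = (-0.887)² = 0.787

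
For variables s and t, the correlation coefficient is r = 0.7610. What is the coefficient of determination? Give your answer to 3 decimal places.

0.579

r² = (0.7610)² = 0.579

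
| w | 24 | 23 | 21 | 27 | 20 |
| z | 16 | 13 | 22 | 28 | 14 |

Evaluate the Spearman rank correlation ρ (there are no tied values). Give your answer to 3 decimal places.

0.500

Rank w: 4, 3, 2, 5, 1
Rank z: 3, 1, 4, 5, 2
d = rank(w) − rank(z): 1, 2, -2, 0, -1; Σd² = 10
ρ = 1 − 6Σd² / [n(n²−1)] = 1 − 6×10 / (5×24) = 1 − 60/120 ≈ 0.500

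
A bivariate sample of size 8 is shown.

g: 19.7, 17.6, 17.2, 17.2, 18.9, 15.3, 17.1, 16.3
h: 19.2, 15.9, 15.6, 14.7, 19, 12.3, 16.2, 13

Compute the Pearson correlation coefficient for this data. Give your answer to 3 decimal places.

0.965

n = 8, Σg = 139.3, Σh = 125.9, Σg² = 2438.93, Σh² = 2024.63, Σgh = 2215.45
nΣgh − ΣgΣh = 17723.6 − 17537.87 = 185.73
nΣg² − (Σg)² = 19511.44 − 19404.49 = 106.95; nΣh² − (Σh)² = 16197.04 − 15850.81 = 346.23
r = 185.73 / √(106.95 × 346.23) = 185.73 / 192.4300 ≈ 0.965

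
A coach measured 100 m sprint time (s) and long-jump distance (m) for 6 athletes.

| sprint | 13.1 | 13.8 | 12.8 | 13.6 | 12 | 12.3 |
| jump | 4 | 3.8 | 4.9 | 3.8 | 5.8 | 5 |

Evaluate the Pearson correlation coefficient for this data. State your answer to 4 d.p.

-0.9493

n = 6, Σx = 77.6, Σy = 27.3, Σx² = 1006.14, Σy² = 127.53, Σxy = 350.34
nΣxy − ΣxΣy = 2102.04 − 2118.48 = -16.44
nΣx² − (Σx)² = 6036.84 − 6021.76 = 15.08; nΣy² − (Σy)² = 765.18 − 745.29 = 19.89
r = -16.44 / √(15.08 × 19.89) = -16.44 / 17.3188 ≈ -0.9493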